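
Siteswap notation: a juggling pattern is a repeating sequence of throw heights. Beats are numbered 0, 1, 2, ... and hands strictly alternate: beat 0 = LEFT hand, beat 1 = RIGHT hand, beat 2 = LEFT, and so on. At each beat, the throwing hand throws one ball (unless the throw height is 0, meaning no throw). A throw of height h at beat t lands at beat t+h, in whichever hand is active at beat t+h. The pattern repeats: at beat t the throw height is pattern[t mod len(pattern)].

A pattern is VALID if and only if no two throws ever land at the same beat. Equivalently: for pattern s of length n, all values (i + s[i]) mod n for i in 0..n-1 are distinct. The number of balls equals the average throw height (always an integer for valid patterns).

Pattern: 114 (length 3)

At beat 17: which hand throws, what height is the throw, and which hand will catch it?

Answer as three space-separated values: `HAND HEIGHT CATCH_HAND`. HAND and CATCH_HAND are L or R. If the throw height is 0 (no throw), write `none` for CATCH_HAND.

Beat 17: 17 mod 2 = 1, so hand = R
Throw height = pattern[17 mod 3] = pattern[2] = 4
Lands at beat 17+4=21, 21 mod 2 = 1, so catch hand = R

Answer: R 4 R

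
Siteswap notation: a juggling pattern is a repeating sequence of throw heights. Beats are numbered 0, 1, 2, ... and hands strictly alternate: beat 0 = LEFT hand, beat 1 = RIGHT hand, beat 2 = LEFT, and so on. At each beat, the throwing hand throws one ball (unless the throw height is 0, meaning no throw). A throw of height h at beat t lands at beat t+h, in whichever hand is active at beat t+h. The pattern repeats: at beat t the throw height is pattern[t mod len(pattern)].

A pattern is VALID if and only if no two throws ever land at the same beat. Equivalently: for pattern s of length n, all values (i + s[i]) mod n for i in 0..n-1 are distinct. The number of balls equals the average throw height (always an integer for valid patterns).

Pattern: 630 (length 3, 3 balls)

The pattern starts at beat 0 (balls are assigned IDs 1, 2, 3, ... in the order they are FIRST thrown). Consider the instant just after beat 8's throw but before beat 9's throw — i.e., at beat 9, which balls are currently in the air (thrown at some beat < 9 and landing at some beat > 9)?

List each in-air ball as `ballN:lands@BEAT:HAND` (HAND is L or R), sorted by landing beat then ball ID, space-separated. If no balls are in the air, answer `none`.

Answer: ball2:lands@10:L ball1:lands@12:L

Derivation:
Beat 0 (L): throw ball1 h=6 -> lands@6:L; in-air after throw: [b1@6:L]
Beat 1 (R): throw ball2 h=3 -> lands@4:L; in-air after throw: [b2@4:L b1@6:L]
Beat 3 (R): throw ball3 h=6 -> lands@9:R; in-air after throw: [b2@4:L b1@6:L b3@9:R]
Beat 4 (L): throw ball2 h=3 -> lands@7:R; in-air after throw: [b1@6:L b2@7:R b3@9:R]
Beat 6 (L): throw ball1 h=6 -> lands@12:L; in-air after throw: [b2@7:R b3@9:R b1@12:L]
Beat 7 (R): throw ball2 h=3 -> lands@10:L; in-air after throw: [b3@9:R b2@10:L b1@12:L]
Beat 9 (R): throw ball3 h=6 -> lands@15:R; in-air after throw: [b2@10:L b1@12:L b3@15:R]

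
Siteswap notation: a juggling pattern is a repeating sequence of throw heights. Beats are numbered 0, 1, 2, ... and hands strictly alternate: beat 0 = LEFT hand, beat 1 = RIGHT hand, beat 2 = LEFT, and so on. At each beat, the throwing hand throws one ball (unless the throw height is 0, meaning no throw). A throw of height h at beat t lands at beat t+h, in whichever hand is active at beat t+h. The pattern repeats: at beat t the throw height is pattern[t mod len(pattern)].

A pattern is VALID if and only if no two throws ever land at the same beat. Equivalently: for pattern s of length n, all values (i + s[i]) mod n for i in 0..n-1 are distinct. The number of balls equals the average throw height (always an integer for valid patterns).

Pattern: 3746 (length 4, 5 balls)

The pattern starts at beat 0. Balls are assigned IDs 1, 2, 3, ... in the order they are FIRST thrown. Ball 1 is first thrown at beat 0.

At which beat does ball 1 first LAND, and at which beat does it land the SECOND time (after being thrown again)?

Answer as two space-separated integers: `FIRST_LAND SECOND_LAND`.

Beat 0 (L): throw ball1 h=3 -> lands@3:R; in-air after throw: [b1@3:R]
Beat 1 (R): throw ball2 h=7 -> lands@8:L; in-air after throw: [b1@3:R b2@8:L]
Beat 2 (L): throw ball3 h=4 -> lands@6:L; in-air after throw: [b1@3:R b3@6:L b2@8:L]
Beat 3 (R): throw ball1 h=6 -> lands@9:R; in-air after throw: [b3@6:L b2@8:L b1@9:R]
Beat 4 (L): throw ball4 h=3 -> lands@7:R; in-air after throw: [b3@6:L b4@7:R b2@8:L b1@9:R]
Beat 5 (R): throw ball5 h=7 -> lands@12:L; in-air after throw: [b3@6:L b4@7:R b2@8:L b1@9:R b5@12:L]
Beat 6 (L): throw ball3 h=4 -> lands@10:L; in-air after throw: [b4@7:R b2@8:L b1@9:R b3@10:L b5@12:L]
Beat 7 (R): throw ball4 h=6 -> lands@13:R; in-air after throw: [b2@8:L b1@9:R b3@10:L b5@12:L b4@13:R]
Beat 8 (L): throw ball2 h=3 -> lands@11:R; in-air after throw: [b1@9:R b3@10:L b2@11:R b5@12:L b4@13:R]
Beat 9 (R): throw ball1 h=7 -> lands@16:L; in-air after throw: [b3@10:L b2@11:R b5@12:L b4@13:R b1@16:L]
Ball 1: thrown@0 h=3 -> first land @3; rethrown@3 h=6 -> second land @9

Answer: 3 9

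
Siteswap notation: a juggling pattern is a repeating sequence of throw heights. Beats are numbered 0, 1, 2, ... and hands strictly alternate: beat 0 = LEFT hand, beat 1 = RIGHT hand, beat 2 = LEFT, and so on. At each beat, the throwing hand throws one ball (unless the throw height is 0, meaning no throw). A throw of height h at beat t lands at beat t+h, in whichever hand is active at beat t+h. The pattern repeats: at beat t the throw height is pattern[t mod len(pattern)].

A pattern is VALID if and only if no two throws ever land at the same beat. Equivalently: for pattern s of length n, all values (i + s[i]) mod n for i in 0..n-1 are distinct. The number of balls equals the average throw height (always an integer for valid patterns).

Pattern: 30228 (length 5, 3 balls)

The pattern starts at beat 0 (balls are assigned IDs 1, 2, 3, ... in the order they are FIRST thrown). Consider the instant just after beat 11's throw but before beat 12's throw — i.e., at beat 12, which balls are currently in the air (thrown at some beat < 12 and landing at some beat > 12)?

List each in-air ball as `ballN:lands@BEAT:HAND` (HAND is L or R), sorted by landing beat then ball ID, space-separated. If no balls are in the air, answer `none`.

Beat 0 (L): throw ball1 h=3 -> lands@3:R; in-air after throw: [b1@3:R]
Beat 2 (L): throw ball2 h=2 -> lands@4:L; in-air after throw: [b1@3:R b2@4:L]
Beat 3 (R): throw ball1 h=2 -> lands@5:R; in-air after throw: [b2@4:L b1@5:R]
Beat 4 (L): throw ball2 h=8 -> lands@12:L; in-air after throw: [b1@5:R b2@12:L]
Beat 5 (R): throw ball1 h=3 -> lands@8:L; in-air after throw: [b1@8:L b2@12:L]
Beat 7 (R): throw ball3 h=2 -> lands@9:R; in-air after throw: [b1@8:L b3@9:R b2@12:L]
Beat 8 (L): throw ball1 h=2 -> lands@10:L; in-air after throw: [b3@9:R b1@10:L b2@12:L]
Beat 9 (R): throw ball3 h=8 -> lands@17:R; in-air after throw: [b1@10:L b2@12:L b3@17:R]
Beat 10 (L): throw ball1 h=3 -> lands@13:R; in-air after throw: [b2@12:L b1@13:R b3@17:R]
Beat 12 (L): throw ball2 h=2 -> lands@14:L; in-air after throw: [b1@13:R b2@14:L b3@17:R]

Answer: ball1:lands@13:R ball3:lands@17:R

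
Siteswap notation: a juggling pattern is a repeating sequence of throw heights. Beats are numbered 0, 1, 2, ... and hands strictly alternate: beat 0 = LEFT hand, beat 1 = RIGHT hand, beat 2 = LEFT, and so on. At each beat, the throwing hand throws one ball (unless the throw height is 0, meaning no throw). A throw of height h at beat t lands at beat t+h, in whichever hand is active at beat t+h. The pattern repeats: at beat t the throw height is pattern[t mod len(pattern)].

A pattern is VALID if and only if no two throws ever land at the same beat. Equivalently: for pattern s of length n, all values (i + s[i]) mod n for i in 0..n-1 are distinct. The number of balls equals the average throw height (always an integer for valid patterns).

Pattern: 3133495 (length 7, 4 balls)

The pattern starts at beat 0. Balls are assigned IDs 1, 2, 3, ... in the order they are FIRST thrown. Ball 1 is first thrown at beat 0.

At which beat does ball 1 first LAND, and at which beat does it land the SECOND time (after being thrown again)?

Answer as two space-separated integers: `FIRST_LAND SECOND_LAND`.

Beat 0 (L): throw ball1 h=3 -> lands@3:R; in-air after throw: [b1@3:R]
Beat 1 (R): throw ball2 h=1 -> lands@2:L; in-air after throw: [b2@2:L b1@3:R]
Beat 2 (L): throw ball2 h=3 -> lands@5:R; in-air after throw: [b1@3:R b2@5:R]
Beat 3 (R): throw ball1 h=3 -> lands@6:L; in-air after throw: [b2@5:R b1@6:L]
Beat 4 (L): throw ball3 h=4 -> lands@8:L; in-air after throw: [b2@5:R b1@6:L b3@8:L]
Beat 5 (R): throw ball2 h=9 -> lands@14:L; in-air after throw: [b1@6:L b3@8:L b2@14:L]
Beat 6 (L): throw ball1 h=5 -> lands@11:R; in-air after throw: [b3@8:L b1@11:R b2@14:L]
Ball 1: thrown@0 h=3 -> first land @3; rethrown@3 h=3 -> second land @6

Answer: 3 6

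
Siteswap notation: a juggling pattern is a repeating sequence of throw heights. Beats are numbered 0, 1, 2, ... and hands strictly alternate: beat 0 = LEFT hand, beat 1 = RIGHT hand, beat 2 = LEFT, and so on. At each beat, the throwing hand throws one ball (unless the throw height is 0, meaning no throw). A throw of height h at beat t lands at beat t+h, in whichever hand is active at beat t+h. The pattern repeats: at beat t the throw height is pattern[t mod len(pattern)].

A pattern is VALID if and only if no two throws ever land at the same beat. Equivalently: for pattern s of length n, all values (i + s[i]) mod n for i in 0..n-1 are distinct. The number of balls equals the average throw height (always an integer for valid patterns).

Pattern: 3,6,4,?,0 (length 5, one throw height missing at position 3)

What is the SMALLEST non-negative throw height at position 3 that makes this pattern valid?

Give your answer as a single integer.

Answer: 2

Derivation:
i=0: (0 + 3) mod 5 = 3
i=1: (1 + 6) mod 5 = 2
i=2: (2 + 4) mod 5 = 1
i=3: s[i]=? (unknown)
i=4: (4 + 0) mod 5 = 4
Known residues: [1, 2, 3, 4]; need a permutation of 0..4, so missing residue r = 0
Need (3 + s) mod 5 = 0; smallest s = (0 - 3) mod 5 = 2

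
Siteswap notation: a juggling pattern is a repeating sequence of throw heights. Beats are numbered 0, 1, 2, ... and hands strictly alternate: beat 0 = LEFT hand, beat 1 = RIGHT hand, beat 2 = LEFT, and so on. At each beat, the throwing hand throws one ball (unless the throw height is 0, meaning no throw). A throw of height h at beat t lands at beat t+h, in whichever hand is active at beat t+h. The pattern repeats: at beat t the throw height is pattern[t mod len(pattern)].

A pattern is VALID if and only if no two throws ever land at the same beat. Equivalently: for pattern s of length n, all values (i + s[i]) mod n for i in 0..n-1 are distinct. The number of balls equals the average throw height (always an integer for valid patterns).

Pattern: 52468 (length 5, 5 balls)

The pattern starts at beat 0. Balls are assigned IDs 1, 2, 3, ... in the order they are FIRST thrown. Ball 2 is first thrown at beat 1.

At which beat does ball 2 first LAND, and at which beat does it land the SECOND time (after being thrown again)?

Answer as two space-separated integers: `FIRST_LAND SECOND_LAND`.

Answer: 3 9

Derivation:
Beat 0 (L): throw ball1 h=5 -> lands@5:R; in-air after throw: [b1@5:R]
Beat 1 (R): throw ball2 h=2 -> lands@3:R; in-air after throw: [b2@3:R b1@5:R]
Beat 2 (L): throw ball3 h=4 -> lands@6:L; in-air after throw: [b2@3:R b1@5:R b3@6:L]
Beat 3 (R): throw ball2 h=6 -> lands@9:R; in-air after throw: [b1@5:R b3@6:L b2@9:R]
Beat 4 (L): throw ball4 h=8 -> lands@12:L; in-air after throw: [b1@5:R b3@6:L b2@9:R b4@12:L]
Beat 5 (R): throw ball1 h=5 -> lands@10:L; in-air after throw: [b3@6:L b2@9:R b1@10:L b4@12:L]
Beat 6 (L): throw ball3 h=2 -> lands@8:L; in-air after throw: [b3@8:L b2@9:R b1@10:L b4@12:L]
Beat 7 (R): throw ball5 h=4 -> lands@11:R; in-air after throw: [b3@8:L b2@9:R b1@10:L b5@11:R b4@12:L]
Beat 8 (L): throw ball3 h=6 -> lands@14:L; in-air after throw: [b2@9:R b1@10:L b5@11:R b4@12:L b3@14:L]
Beat 9 (R): throw ball2 h=8 -> lands@17:R; in-air after throw: [b1@10:L b5@11:R b4@12:L b3@14:L b2@17:R]
Ball 2: thrown@1 h=2 -> first land @3; rethrown@3 h=6 -> second land @9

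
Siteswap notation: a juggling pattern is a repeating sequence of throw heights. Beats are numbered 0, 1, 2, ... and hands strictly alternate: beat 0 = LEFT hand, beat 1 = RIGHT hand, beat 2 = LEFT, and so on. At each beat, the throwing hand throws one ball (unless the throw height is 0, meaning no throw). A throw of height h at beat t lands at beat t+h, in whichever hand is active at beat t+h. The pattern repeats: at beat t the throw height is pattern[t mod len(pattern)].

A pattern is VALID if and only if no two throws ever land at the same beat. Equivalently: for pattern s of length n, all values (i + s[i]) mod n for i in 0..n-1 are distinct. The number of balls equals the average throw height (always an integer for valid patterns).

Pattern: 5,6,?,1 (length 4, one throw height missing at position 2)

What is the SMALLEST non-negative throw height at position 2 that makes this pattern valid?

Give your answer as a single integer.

Answer: 0

Derivation:
i=0: (0 + 5) mod 4 = 1
i=1: (1 + 6) mod 4 = 3
i=2: s[i]=? (unknown)
i=3: (3 + 1) mod 4 = 0
Known residues: [0, 1, 3]; need a permutation of 0..3, so missing residue r = 2
Need (2 + s) mod 4 = 2; smallest s = (2 - 2) mod 4 = 0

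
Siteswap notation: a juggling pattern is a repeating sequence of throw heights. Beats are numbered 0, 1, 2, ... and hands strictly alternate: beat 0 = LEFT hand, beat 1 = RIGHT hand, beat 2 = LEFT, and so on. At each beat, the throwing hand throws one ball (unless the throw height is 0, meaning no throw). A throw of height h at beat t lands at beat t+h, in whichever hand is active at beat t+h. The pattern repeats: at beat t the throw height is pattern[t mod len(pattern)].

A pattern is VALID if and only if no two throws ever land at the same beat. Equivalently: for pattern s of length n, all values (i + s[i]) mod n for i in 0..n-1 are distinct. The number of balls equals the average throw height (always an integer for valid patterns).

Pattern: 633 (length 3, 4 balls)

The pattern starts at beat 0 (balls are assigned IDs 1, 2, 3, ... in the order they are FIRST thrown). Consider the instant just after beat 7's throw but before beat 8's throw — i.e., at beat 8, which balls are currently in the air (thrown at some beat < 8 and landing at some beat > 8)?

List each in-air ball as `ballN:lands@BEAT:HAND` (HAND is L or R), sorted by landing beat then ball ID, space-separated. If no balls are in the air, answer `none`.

Answer: ball4:lands@9:R ball2:lands@10:L ball1:lands@12:L

Derivation:
Beat 0 (L): throw ball1 h=6 -> lands@6:L; in-air after throw: [b1@6:L]
Beat 1 (R): throw ball2 h=3 -> lands@4:L; in-air after throw: [b2@4:L b1@6:L]
Beat 2 (L): throw ball3 h=3 -> lands@5:R; in-air after throw: [b2@4:L b3@5:R b1@6:L]
Beat 3 (R): throw ball4 h=6 -> lands@9:R; in-air after throw: [b2@4:L b3@5:R b1@6:L b4@9:R]
Beat 4 (L): throw ball2 h=3 -> lands@7:R; in-air after throw: [b3@5:R b1@6:L b2@7:R b4@9:R]
Beat 5 (R): throw ball3 h=3 -> lands@8:L; in-air after throw: [b1@6:L b2@7:R b3@8:L b4@9:R]
Beat 6 (L): throw ball1 h=6 -> lands@12:L; in-air after throw: [b2@7:R b3@8:L b4@9:R b1@12:L]
Beat 7 (R): throw ball2 h=3 -> lands@10:L; in-air after throw: [b3@8:L b4@9:R b2@10:L b1@12:L]
Beat 8 (L): throw ball3 h=3 -> lands@11:R; in-air after throw: [b4@9:R b2@10:L b3@11:R b1@12:L]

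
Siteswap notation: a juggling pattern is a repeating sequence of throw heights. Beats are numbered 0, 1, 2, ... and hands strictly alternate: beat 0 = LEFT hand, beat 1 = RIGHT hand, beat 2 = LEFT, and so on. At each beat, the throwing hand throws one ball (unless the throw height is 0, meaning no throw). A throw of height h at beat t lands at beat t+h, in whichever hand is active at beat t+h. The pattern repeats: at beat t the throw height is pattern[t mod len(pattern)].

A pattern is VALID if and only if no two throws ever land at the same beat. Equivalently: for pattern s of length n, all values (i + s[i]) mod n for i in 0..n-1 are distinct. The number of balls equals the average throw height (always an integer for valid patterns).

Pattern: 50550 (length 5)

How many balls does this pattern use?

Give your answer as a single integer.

Pattern = [5, 0, 5, 5, 0], length n = 5
  position 0: throw height = 5, running sum = 5
  position 1: throw height = 0, running sum = 5
  position 2: throw height = 5, running sum = 10
  position 3: throw height = 5, running sum = 15
  position 4: throw height = 0, running sum = 15
Total sum = 15; balls = sum / n = 15 / 5 = 3

Answer: 3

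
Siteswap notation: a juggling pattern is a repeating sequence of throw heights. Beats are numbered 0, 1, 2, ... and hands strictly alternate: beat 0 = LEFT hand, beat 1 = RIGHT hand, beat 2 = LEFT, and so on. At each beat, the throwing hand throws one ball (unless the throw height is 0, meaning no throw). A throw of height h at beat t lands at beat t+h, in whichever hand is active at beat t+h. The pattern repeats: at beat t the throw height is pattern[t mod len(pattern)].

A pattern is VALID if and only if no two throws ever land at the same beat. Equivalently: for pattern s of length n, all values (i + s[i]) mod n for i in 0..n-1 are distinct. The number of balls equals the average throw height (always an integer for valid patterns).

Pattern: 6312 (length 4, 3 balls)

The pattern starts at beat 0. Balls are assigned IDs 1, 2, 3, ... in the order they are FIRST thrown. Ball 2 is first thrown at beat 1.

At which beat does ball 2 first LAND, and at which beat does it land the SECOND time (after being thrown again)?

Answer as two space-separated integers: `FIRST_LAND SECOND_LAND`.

Beat 0 (L): throw ball1 h=6 -> lands@6:L; in-air after throw: [b1@6:L]
Beat 1 (R): throw ball2 h=3 -> lands@4:L; in-air after throw: [b2@4:L b1@6:L]
Beat 2 (L): throw ball3 h=1 -> lands@3:R; in-air after throw: [b3@3:R b2@4:L b1@6:L]
Beat 3 (R): throw ball3 h=2 -> lands@5:R; in-air after throw: [b2@4:L b3@5:R b1@6:L]
Beat 4 (L): throw ball2 h=6 -> lands@10:L; in-air after throw: [b3@5:R b1@6:L b2@10:L]
Beat 5 (R): throw ball3 h=3 -> lands@8:L; in-air after throw: [b1@6:L b3@8:L b2@10:L]
Beat 6 (L): throw ball1 h=1 -> lands@7:R; in-air after throw: [b1@7:R b3@8:L b2@10:L]
Beat 7 (R): throw ball1 h=2 -> lands@9:R; in-air after throw: [b3@8:L b1@9:R b2@10:L]
Beat 8 (L): throw ball3 h=6 -> lands@14:L; in-air after throw: [b1@9:R b2@10:L b3@14:L]
Beat 9 (R): throw ball1 h=3 -> lands@12:L; in-air after throw: [b2@10:L b1@12:L b3@14:L]
Beat 10 (L): throw ball2 h=1 -> lands@11:R; in-air after throw: [b2@11:R b1@12:L b3@14:L]
Ball 2: thrown@1 h=3 -> first land @4; rethrown@4 h=6 -> second land @10

Answer: 4 10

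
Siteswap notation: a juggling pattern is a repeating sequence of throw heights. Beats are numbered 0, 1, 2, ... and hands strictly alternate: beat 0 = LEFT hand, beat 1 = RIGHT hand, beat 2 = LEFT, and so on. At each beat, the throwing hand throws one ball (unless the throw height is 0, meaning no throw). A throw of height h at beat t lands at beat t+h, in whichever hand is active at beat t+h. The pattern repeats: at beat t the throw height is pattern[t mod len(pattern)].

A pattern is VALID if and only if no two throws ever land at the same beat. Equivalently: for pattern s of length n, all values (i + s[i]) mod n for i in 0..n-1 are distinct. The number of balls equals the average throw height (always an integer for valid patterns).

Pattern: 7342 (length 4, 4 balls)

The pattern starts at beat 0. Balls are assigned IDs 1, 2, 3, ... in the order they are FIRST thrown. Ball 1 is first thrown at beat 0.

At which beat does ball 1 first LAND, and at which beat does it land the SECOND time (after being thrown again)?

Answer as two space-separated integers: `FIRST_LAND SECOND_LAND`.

Beat 0 (L): throw ball1 h=7 -> lands@7:R; in-air after throw: [b1@7:R]
Beat 1 (R): throw ball2 h=3 -> lands@4:L; in-air after throw: [b2@4:L b1@7:R]
Beat 2 (L): throw ball3 h=4 -> lands@6:L; in-air after throw: [b2@4:L b3@6:L b1@7:R]
Beat 3 (R): throw ball4 h=2 -> lands@5:R; in-air after throw: [b2@4:L b4@5:R b3@6:L b1@7:R]
Beat 4 (L): throw ball2 h=7 -> lands@11:R; in-air after throw: [b4@5:R b3@6:L b1@7:R b2@11:R]
Beat 5 (R): throw ball4 h=3 -> lands@8:L; in-air after throw: [b3@6:L b1@7:R b4@8:L b2@11:R]
Beat 6 (L): throw ball3 h=4 -> lands@10:L; in-air after throw: [b1@7:R b4@8:L b3@10:L b2@11:R]
Beat 7 (R): throw ball1 h=2 -> lands@9:R; in-air after throw: [b4@8:L b1@9:R b3@10:L b2@11:R]
Beat 8 (L): throw ball4 h=7 -> lands@15:R; in-air after throw: [b1@9:R b3@10:L b2@11:R b4@15:R]
Beat 9 (R): throw ball1 h=3 -> lands@12:L; in-air after throw: [b3@10:L b2@11:R b1@12:L b4@15:R]
Ball 1: thrown@0 h=7 -> first land @7; rethrown@7 h=2 -> second land @9

Answer: 7 9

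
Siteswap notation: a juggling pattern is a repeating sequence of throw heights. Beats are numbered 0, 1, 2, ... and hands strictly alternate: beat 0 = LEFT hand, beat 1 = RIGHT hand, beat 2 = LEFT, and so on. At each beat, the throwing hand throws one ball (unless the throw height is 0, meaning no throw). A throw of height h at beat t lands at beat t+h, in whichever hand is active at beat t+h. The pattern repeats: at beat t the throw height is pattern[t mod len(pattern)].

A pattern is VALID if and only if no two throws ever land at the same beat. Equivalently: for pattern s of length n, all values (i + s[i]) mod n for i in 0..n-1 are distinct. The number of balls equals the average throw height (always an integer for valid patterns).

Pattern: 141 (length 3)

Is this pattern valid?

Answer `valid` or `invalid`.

Answer: valid

Derivation:
i=0: (i + s[i]) mod n = (0 + 1) mod 3 = 1
i=1: (i + s[i]) mod n = (1 + 4) mod 3 = 2
i=2: (i + s[i]) mod n = (2 + 1) mod 3 = 0
Residues: [1, 2, 0], distinct: True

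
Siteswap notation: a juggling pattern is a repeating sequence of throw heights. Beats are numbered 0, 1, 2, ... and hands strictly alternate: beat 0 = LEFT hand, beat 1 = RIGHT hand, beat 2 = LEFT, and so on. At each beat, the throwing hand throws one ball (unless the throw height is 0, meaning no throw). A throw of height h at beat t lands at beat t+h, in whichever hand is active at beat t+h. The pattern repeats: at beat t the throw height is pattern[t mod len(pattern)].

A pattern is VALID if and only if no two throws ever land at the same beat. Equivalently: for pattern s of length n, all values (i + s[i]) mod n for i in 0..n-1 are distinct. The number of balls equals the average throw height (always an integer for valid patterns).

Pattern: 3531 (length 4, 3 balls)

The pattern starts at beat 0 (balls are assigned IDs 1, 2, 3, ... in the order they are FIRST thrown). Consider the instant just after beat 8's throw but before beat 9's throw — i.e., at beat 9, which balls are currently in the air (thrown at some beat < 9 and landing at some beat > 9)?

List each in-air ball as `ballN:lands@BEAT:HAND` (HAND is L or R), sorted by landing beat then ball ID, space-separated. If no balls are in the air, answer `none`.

Answer: ball3:lands@10:L ball1:lands@11:R

Derivation:
Beat 0 (L): throw ball1 h=3 -> lands@3:R; in-air after throw: [b1@3:R]
Beat 1 (R): throw ball2 h=5 -> lands@6:L; in-air after throw: [b1@3:R b2@6:L]
Beat 2 (L): throw ball3 h=3 -> lands@5:R; in-air after throw: [b1@3:R b3@5:R b2@6:L]
Beat 3 (R): throw ball1 h=1 -> lands@4:L; in-air after throw: [b1@4:L b3@5:R b2@6:L]
Beat 4 (L): throw ball1 h=3 -> lands@7:R; in-air after throw: [b3@5:R b2@6:L b1@7:R]
Beat 5 (R): throw ball3 h=5 -> lands@10:L; in-air after throw: [b2@6:L b1@7:R b3@10:L]
Beat 6 (L): throw ball2 h=3 -> lands@9:R; in-air after throw: [b1@7:R b2@9:R b3@10:L]
Beat 7 (R): throw ball1 h=1 -> lands@8:L; in-air after throw: [b1@8:L b2@9:R b3@10:L]
Beat 8 (L): throw ball1 h=3 -> lands@11:R; in-air after throw: [b2@9:R b3@10:L b1@11:R]
Beat 9 (R): throw ball2 h=5 -> lands@14:L; in-air after throw: [b3@10:L b1@11:R b2@14:L]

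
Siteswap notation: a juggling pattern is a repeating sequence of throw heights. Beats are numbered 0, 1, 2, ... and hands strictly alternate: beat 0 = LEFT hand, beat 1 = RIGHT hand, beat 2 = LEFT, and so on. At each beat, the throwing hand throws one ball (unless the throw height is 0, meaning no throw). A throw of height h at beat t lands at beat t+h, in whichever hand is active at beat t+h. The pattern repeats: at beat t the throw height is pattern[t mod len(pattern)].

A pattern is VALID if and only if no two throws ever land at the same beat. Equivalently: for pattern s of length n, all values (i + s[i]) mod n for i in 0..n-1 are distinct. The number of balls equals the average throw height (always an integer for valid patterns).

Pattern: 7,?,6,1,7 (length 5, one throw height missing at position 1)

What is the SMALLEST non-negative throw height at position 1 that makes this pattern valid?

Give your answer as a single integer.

Answer: 4

Derivation:
i=0: (0 + 7) mod 5 = 2
i=1: s[i]=? (unknown)
i=2: (2 + 6) mod 5 = 3
i=3: (3 + 1) mod 5 = 4
i=4: (4 + 7) mod 5 = 1
Known residues: [1, 2, 3, 4]; need a permutation of 0..4, so missing residue r = 0
Need (1 + s) mod 5 = 0; smallest s = (0 - 1) mod 5 = 4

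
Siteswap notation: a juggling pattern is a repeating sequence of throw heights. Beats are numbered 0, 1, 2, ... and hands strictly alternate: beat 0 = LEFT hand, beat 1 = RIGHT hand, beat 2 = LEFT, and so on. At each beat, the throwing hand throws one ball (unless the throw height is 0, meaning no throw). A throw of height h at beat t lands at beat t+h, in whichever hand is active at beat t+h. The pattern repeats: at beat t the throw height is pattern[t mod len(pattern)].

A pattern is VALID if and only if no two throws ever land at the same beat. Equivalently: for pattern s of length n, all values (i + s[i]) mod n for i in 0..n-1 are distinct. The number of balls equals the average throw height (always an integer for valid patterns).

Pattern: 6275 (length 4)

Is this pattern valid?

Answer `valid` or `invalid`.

i=0: (i + s[i]) mod n = (0 + 6) mod 4 = 2
i=1: (i + s[i]) mod n = (1 + 2) mod 4 = 3
i=2: (i + s[i]) mod n = (2 + 7) mod 4 = 1
i=3: (i + s[i]) mod n = (3 + 5) mod 4 = 0
Residues: [2, 3, 1, 0], distinct: True

Answer: valid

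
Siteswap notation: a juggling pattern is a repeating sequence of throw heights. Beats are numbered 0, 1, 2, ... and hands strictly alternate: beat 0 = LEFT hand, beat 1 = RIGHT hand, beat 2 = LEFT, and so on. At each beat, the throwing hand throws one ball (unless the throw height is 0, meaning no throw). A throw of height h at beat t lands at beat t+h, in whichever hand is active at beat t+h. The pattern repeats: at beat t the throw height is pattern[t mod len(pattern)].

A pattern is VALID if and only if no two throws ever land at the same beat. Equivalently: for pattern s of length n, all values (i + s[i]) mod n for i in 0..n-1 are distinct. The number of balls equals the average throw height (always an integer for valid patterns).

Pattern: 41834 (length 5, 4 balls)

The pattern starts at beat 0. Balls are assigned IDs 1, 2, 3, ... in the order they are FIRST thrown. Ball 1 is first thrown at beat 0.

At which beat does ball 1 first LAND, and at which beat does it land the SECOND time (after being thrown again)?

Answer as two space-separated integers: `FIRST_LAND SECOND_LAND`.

Beat 0 (L): throw ball1 h=4 -> lands@4:L; in-air after throw: [b1@4:L]
Beat 1 (R): throw ball2 h=1 -> lands@2:L; in-air after throw: [b2@2:L b1@4:L]
Beat 2 (L): throw ball2 h=8 -> lands@10:L; in-air after throw: [b1@4:L b2@10:L]
Beat 3 (R): throw ball3 h=3 -> lands@6:L; in-air after throw: [b1@4:L b3@6:L b2@10:L]
Beat 4 (L): throw ball1 h=4 -> lands@8:L; in-air after throw: [b3@6:L b1@8:L b2@10:L]
Beat 5 (R): throw ball4 h=4 -> lands@9:R; in-air after throw: [b3@6:L b1@8:L b4@9:R b2@10:L]
Beat 6 (L): throw ball3 h=1 -> lands@7:R; in-air after throw: [b3@7:R b1@8:L b4@9:R b2@10:L]
Beat 7 (R): throw ball3 h=8 -> lands@15:R; in-air after throw: [b1@8:L b4@9:R b2@10:L b3@15:R]
Beat 8 (L): throw ball1 h=3 -> lands@11:R; in-air after throw: [b4@9:R b2@10:L b1@11:R b3@15:R]
Ball 1: thrown@0 h=4 -> first land @4; rethrown@4 h=4 -> second land @8

Answer: 4 8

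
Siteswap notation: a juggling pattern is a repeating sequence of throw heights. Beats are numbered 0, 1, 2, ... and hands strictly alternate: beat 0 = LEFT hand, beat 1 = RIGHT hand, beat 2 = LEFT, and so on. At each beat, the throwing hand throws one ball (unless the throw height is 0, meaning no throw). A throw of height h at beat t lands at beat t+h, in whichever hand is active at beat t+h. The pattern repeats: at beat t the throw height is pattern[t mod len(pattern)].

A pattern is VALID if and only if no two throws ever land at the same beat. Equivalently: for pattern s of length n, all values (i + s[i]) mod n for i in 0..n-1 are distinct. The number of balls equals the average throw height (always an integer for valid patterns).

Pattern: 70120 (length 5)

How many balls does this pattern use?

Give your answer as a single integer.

Answer: 2

Derivation:
Pattern = [7, 0, 1, 2, 0], length n = 5
  position 0: throw height = 7, running sum = 7
  position 1: throw height = 0, running sum = 7
  position 2: throw height = 1, running sum = 8
  position 3: throw height = 2, running sum = 10
  position 4: throw height = 0, running sum = 10
Total sum = 10; balls = sum / n = 10 / 5 = 2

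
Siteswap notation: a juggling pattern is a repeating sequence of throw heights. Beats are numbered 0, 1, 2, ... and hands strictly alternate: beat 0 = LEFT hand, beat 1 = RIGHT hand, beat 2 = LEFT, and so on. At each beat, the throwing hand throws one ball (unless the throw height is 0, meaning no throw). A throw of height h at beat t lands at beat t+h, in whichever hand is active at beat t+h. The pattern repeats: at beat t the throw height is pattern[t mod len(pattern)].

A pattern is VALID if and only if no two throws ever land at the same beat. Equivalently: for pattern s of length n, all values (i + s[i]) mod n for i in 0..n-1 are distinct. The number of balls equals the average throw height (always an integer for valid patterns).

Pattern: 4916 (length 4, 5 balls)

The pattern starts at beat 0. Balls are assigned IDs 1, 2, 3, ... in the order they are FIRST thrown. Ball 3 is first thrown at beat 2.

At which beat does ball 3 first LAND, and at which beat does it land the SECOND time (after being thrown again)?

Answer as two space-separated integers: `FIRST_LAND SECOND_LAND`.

Beat 0 (L): throw ball1 h=4 -> lands@4:L; in-air after throw: [b1@4:L]
Beat 1 (R): throw ball2 h=9 -> lands@10:L; in-air after throw: [b1@4:L b2@10:L]
Beat 2 (L): throw ball3 h=1 -> lands@3:R; in-air after throw: [b3@3:R b1@4:L b2@10:L]
Beat 3 (R): throw ball3 h=6 -> lands@9:R; in-air after throw: [b1@4:L b3@9:R b2@10:L]
Beat 4 (L): throw ball1 h=4 -> lands@8:L; in-air after throw: [b1@8:L b3@9:R b2@10:L]
Beat 5 (R): throw ball4 h=9 -> lands@14:L; in-air after throw: [b1@8:L b3@9:R b2@10:L b4@14:L]
Beat 6 (L): throw ball5 h=1 -> lands@7:R; in-air after throw: [b5@7:R b1@8:L b3@9:R b2@10:L b4@14:L]
Beat 7 (R): throw ball5 h=6 -> lands@13:R; in-air after throw: [b1@8:L b3@9:R b2@10:L b5@13:R b4@14:L]
Beat 8 (L): throw ball1 h=4 -> lands@12:L; in-air after throw: [b3@9:R b2@10:L b1@12:L b5@13:R b4@14:L]
Beat 9 (R): throw ball3 h=9 -> lands@18:L; in-air after throw: [b2@10:L b1@12:L b5@13:R b4@14:L b3@18:L]
Ball 3: thrown@2 h=1 -> first land @3; rethrown@3 h=6 -> second land @9

Answer: 3 9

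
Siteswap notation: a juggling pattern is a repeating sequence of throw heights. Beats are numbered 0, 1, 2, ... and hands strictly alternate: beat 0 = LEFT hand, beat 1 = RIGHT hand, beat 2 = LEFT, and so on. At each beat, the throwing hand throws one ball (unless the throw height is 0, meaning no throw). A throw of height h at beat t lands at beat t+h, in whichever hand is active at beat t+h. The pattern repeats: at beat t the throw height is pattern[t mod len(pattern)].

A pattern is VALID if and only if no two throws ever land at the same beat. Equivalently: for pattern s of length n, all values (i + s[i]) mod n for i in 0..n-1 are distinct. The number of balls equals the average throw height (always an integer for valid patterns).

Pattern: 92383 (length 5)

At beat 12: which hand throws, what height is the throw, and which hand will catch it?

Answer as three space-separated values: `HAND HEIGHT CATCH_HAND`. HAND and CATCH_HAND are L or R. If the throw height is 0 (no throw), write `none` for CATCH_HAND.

Answer: L 3 R

Derivation:
Beat 12: 12 mod 2 = 0, so hand = L
Throw height = pattern[12 mod 5] = pattern[2] = 3
Lands at beat 12+3=15, 15 mod 2 = 1, so catch hand = R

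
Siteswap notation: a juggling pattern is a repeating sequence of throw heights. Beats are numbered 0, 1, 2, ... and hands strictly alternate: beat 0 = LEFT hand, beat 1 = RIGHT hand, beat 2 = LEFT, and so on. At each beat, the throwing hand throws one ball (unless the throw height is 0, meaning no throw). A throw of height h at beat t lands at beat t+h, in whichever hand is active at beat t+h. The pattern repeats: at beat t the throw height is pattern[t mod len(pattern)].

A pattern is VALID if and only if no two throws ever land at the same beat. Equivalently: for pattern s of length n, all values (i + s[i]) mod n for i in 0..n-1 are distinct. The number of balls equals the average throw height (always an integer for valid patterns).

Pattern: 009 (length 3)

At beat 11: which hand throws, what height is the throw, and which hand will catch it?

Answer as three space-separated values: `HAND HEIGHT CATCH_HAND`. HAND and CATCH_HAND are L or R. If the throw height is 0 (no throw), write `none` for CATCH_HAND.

Beat 11: 11 mod 2 = 1, so hand = R
Throw height = pattern[11 mod 3] = pattern[2] = 9
Lands at beat 11+9=20, 20 mod 2 = 0, so catch hand = L

Answer: R 9 L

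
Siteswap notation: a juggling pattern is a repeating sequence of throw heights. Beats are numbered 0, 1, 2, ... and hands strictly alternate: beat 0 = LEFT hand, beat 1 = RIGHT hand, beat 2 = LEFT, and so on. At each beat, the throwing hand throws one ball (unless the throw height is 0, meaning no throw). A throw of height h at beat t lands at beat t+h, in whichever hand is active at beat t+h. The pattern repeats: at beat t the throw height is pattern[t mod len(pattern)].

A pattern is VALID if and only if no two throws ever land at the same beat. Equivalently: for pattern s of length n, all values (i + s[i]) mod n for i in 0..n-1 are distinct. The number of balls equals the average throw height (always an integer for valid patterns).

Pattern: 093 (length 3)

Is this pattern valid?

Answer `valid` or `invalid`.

Answer: valid

Derivation:
i=0: (i + s[i]) mod n = (0 + 0) mod 3 = 0
i=1: (i + s[i]) mod n = (1 + 9) mod 3 = 1
i=2: (i + s[i]) mod n = (2 + 3) mod 3 = 2
Residues: [0, 1, 2], distinct: True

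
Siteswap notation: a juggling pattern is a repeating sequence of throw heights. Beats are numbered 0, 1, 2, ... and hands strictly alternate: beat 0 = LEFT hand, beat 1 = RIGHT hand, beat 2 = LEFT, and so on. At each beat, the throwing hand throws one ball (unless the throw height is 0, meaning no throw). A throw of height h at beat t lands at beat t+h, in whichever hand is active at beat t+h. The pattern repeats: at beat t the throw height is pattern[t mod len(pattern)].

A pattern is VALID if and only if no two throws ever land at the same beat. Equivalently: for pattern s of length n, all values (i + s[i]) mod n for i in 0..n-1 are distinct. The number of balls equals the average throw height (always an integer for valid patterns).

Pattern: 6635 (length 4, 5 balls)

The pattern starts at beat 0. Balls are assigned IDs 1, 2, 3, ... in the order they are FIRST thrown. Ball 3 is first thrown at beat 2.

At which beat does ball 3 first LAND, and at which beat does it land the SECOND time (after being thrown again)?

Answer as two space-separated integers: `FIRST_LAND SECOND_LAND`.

Answer: 5 11

Derivation:
Beat 0 (L): throw ball1 h=6 -> lands@6:L; in-air after throw: [b1@6:L]
Beat 1 (R): throw ball2 h=6 -> lands@7:R; in-air after throw: [b1@6:L b2@7:R]
Beat 2 (L): throw ball3 h=3 -> lands@5:R; in-air after throw: [b3@5:R b1@6:L b2@7:R]
Beat 3 (R): throw ball4 h=5 -> lands@8:L; in-air after throw: [b3@5:R b1@6:L b2@7:R b4@8:L]
Beat 4 (L): throw ball5 h=6 -> lands@10:L; in-air after throw: [b3@5:R b1@6:L b2@7:R b4@8:L b5@10:L]
Beat 5 (R): throw ball3 h=6 -> lands@11:R; in-air after throw: [b1@6:L b2@7:R b4@8:L b5@10:L b3@11:R]
Beat 6 (L): throw ball1 h=3 -> lands@9:R; in-air after throw: [b2@7:R b4@8:L b1@9:R b5@10:L b3@11:R]
Beat 7 (R): throw ball2 h=5 -> lands@12:L; in-air after throw: [b4@8:L b1@9:R b5@10:L b3@11:R b2@12:L]
Beat 8 (L): throw ball4 h=6 -> lands@14:L; in-air after throw: [b1@9:R b5@10:L b3@11:R b2@12:L b4@14:L]
Beat 9 (R): throw ball1 h=6 -> lands@15:R; in-air after throw: [b5@10:L b3@11:R b2@12:L b4@14:L b1@15:R]
Beat 10 (L): throw ball5 h=3 -> lands@13:R; in-air after throw: [b3@11:R b2@12:L b5@13:R b4@14:L b1@15:R]
Beat 11 (R): throw ball3 h=5 -> lands@16:L; in-air after throw: [b2@12:L b5@13:R b4@14:L b1@15:R b3@16:L]
Ball 3: thrown@2 h=3 -> first land @5; rethrown@5 h=6 -> second land @11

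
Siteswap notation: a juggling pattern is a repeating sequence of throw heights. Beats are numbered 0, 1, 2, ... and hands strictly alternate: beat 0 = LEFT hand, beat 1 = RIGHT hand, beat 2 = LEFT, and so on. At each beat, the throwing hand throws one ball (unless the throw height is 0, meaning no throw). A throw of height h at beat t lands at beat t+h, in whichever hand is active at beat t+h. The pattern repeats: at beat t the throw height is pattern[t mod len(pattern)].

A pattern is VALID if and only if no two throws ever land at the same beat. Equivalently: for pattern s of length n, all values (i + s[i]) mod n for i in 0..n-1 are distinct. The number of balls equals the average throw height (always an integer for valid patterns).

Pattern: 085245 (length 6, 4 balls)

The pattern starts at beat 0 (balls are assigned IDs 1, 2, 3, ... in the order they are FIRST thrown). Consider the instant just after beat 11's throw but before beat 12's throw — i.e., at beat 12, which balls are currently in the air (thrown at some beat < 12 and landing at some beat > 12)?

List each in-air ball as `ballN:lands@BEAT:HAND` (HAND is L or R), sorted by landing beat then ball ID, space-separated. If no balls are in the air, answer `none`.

Answer: ball4:lands@13:R ball3:lands@14:L ball2:lands@15:R ball1:lands@16:L

Derivation:
Beat 1 (R): throw ball1 h=8 -> lands@9:R; in-air after throw: [b1@9:R]
Beat 2 (L): throw ball2 h=5 -> lands@7:R; in-air after throw: [b2@7:R b1@9:R]
Beat 3 (R): throw ball3 h=2 -> lands@5:R; in-air after throw: [b3@5:R b2@7:R b1@9:R]
Beat 4 (L): throw ball4 h=4 -> lands@8:L; in-air after throw: [b3@5:R b2@7:R b4@8:L b1@9:R]
Beat 5 (R): throw ball3 h=5 -> lands@10:L; in-air after throw: [b2@7:R b4@8:L b1@9:R b3@10:L]
Beat 7 (R): throw ball2 h=8 -> lands@15:R; in-air after throw: [b4@8:L b1@9:R b3@10:L b2@15:R]
Beat 8 (L): throw ball4 h=5 -> lands@13:R; in-air after throw: [b1@9:R b3@10:L b4@13:R b2@15:R]
Beat 9 (R): throw ball1 h=2 -> lands@11:R; in-air after throw: [b3@10:L b1@11:R b4@13:R b2@15:R]
Beat 10 (L): throw ball3 h=4 -> lands@14:L; in-air after throw: [b1@11:R b4@13:R b3@14:L b2@15:R]
Beat 11 (R): throw ball1 h=5 -> lands@16:L; in-air after throw: [b4@13:R b3@14:L b2@15:R b1@16:L]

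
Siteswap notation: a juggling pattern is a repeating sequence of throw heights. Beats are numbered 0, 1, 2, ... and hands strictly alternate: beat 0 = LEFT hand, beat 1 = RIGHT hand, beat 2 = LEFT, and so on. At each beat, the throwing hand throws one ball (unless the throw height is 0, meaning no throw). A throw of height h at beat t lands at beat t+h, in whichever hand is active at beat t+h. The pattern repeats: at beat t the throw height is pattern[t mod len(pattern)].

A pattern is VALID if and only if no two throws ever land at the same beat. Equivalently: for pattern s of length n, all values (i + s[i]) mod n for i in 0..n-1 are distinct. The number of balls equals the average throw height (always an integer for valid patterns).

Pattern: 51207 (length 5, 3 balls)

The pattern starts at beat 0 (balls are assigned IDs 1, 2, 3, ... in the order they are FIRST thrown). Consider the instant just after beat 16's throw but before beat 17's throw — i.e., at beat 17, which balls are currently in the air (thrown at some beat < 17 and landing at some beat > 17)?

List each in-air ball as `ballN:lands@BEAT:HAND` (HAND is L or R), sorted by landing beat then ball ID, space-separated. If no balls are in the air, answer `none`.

Answer: ball1:lands@20:L ball2:lands@21:R

Derivation:
Beat 0 (L): throw ball1 h=5 -> lands@5:R; in-air after throw: [b1@5:R]
Beat 1 (R): throw ball2 h=1 -> lands@2:L; in-air after throw: [b2@2:L b1@5:R]
Beat 2 (L): throw ball2 h=2 -> lands@4:L; in-air after throw: [b2@4:L b1@5:R]
Beat 4 (L): throw ball2 h=7 -> lands@11:R; in-air after throw: [b1@5:R b2@11:R]
Beat 5 (R): throw ball1 h=5 -> lands@10:L; in-air after throw: [b1@10:L b2@11:R]
Beat 6 (L): throw ball3 h=1 -> lands@7:R; in-air after throw: [b3@7:R b1@10:L b2@11:R]
Beat 7 (R): throw ball3 h=2 -> lands@9:R; in-air after throw: [b3@9:R b1@10:L b2@11:R]
Beat 9 (R): throw ball3 h=7 -> lands@16:L; in-air after throw: [b1@10:L b2@11:R b3@16:L]
Beat 10 (L): throw ball1 h=5 -> lands@15:R; in-air after throw: [b2@11:R b1@15:R b3@16:L]
Beat 11 (R): throw ball2 h=1 -> lands@12:L; in-air after throw: [b2@12:L b1@15:R b3@16:L]
Beat 12 (L): throw ball2 h=2 -> lands@14:L; in-air after throw: [b2@14:L b1@15:R b3@16:L]
Beat 14 (L): throw ball2 h=7 -> lands@21:R; in-air after throw: [b1@15:R b3@16:L b2@21:R]
Beat 15 (R): throw ball1 h=5 -> lands@20:L; in-air after throw: [b3@16:L b1@20:L b2@21:R]
Beat 16 (L): throw ball3 h=1 -> lands@17:R; in-air after throw: [b3@17:R b1@20:L b2@21:R]
Beat 17 (R): throw ball3 h=2 -> lands@19:R; in-air after throw: [b3@19:R b1@20:L b2@21:R]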